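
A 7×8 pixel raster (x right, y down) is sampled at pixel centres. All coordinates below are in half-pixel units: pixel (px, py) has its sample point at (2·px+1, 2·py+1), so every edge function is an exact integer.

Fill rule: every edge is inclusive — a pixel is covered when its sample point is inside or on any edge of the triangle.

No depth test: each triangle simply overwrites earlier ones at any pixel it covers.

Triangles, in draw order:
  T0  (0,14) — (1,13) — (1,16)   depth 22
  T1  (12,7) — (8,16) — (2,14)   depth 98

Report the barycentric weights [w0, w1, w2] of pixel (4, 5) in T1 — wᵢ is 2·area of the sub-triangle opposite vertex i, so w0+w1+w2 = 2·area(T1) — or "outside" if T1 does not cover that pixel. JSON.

T0:
  2·area = 3
  edge (0, 14)→(1, 13): d=(1,-1) inclusive
  edge (1, 13)→(1, 16): d=(0,3) inclusive
  edge (1, 16)→(0, 14): d=(-1,-2) inclusive
    (0,0)@(1, 1): e=[-12,0,15] → ·  [on edge]
    (6,0)@(13, 1): e=[0,-36,39] → ·  [on edge]
    (0,1)@(1, 3): e=[-10,0,13] → ·  [on edge]
    (5,1)@(11, 3): e=[0,-30,33] → ·  [on edge]
    (0,2)@(1, 5): e=[-8,0,11] → ·  [on edge]
    (4,2)@(9, 5): e=[0,-24,27] → ·  [on edge]
    (0,3)@(1, 7): e=[-6,0,9] → ·  [on edge]
    (3,3)@(7, 7): e=[0,-18,21] → ·  [on edge]
    (0,4)@(1, 9): e=[-4,0,7] → ·  [on edge]
    (2,4)@(5, 9): e=[0,-12,15] → ·  [on edge]
    (0,5)@(1, 11): e=[-2,0,5] → ·  [on edge]
    (1,5)@(3, 11): e=[0,-6,9] → ·  [on edge]
    (0,6)@(1, 13): e=[0,0,3] → █  [on edge]
    (0,7)@(1, 15): e=[2,0,1] → █  [on edge]
  covered (2 px):
    · · · · · · ·
    · · · · · · ·
    · · · · · · ·
    · · · · · · ·
    · · · · · · ·
    · · · · · · ·
    █ · · · · · ·
    █ · · · · · ·
T1:
  2·area = 62
  edge (12, 7)→(8, 16): d=(-4,9) inclusive
  edge (8, 16)→(2, 14): d=(-6,-2) inclusive
  edge (2, 14)→(12, 7): d=(10,-7) inclusive
    (5,4)@(11, 9): e=[1,48,13] → █
    (6,4)@(13, 9): e=[-17,52,27] → ·
    (3,5)@(7, 11): e=[29,28,5] → █
    (4,5)@(9, 11): e=[11,32,19] → █
    (5,5)@(11, 11): e=[-7,36,33] → ·
    (2,6)@(5, 13): e=[39,12,11] → █
    (5,6)@(11, 13): e=[-15,24,53] → ·
    (2,7)@(5, 15): e=[31,0,31] → █  [on edge]
    (4,7)@(9, 15): e=[-5,8,59] → ·
  covered (8 px):
    · · · · · · ·
    · · · · · · ·
    · · · · · · ·
    · · · · · · ·
    · · · · · █ ·
    · · · █ █ · ·
    · · █ █ █ · ·
    · · █ █ · · ·

Answer: [32,19,11]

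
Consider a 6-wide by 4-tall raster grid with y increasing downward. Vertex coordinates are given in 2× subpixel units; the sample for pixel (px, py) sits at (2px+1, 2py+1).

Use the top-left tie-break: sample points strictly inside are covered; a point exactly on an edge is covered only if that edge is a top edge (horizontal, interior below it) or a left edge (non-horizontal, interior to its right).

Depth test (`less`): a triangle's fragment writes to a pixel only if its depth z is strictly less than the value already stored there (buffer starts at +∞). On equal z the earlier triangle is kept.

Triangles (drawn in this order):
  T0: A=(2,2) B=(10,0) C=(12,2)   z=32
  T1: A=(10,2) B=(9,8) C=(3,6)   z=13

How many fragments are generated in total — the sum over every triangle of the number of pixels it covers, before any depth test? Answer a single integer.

T0:
  2·area = 20
  edge (2, 2)→(10, 0): d=(8,-2) top-left  bias=+0
  edge (10, 0)→(12, 2): d=(2,2) right/bottom  bias=-1
  edge (12, 2)→(2, 2): d=(-10,0) right/bottom  bias=-1
    (3,0)@(7, 1): e=[2,8,10] → #
    (4,0)@(9, 1): e=[6,4,10] → #
    (5,0)@(11, 1): e=[10,0,10] → ·  [on edge]
    (3,1)@(7, 3): e=[18,12,-10] → ·
    (4,1)@(9, 3): e=[22,8,-10] → ·
  covered (2 px):
    · · · # # ·
    · · · · · ·
    · · · · · ·
    · · · · · ·
T1:
  2·area = 38
  edge (10, 2)→(9, 8): d=(-1,6) right/bottom  bias=-1
  edge (9, 8)→(3, 6): d=(-6,-2) top-left  bias=+0
  edge (3, 6)→(10, 2): d=(7,-4) top-left  bias=+0
    (4,1)@(9, 3): e=[5,30,3] → #
    (5,1)@(11, 3): e=[-7,34,11] → ·
    (2,2)@(5, 5): e=[27,10,1] → #
    (3,2)@(7, 5): e=[15,14,9] → #
    (5,2)@(11, 5): e=[-9,22,25] → ·
    (2,3)@(5, 7): e=[25,-2,15] → ·
    (3,3)@(7, 7): e=[13,2,23] → #
    (5,3)@(11, 7): e=[-11,10,39] → ·
  covered (6 px):
    · · · · · ·
    · · · · # ·
    · · # # # ·
    · · · # # ·

Result: 8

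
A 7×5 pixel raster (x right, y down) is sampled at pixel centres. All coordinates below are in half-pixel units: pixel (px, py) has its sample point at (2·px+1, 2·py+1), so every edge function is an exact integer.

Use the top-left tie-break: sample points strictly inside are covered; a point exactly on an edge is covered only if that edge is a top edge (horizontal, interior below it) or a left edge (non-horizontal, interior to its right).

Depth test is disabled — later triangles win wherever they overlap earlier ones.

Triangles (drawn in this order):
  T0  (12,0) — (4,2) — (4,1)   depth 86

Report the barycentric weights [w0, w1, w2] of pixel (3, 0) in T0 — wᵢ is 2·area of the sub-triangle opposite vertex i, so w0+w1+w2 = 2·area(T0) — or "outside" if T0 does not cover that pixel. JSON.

T0:
  2·area = 8
  edge (12, 0)→(4, 2): d=(-8,2) right/bottom  bias=-1
  edge (4, 2)→(4, 1): d=(0,-1) top-left  bias=+0
  edge (4, 1)→(12, 0): d=(8,-1) top-left  bias=+0
    (2,0)@(5, 1): e=[6,1,1] → #
    (3,0)@(7, 1): e=[2,3,3] → #
    (4,0)@(9, 1): e=[-2,5,5] → ·
    (2,1)@(5, 3): e=[-10,1,17] → ·
    (3,1)@(7, 3): e=[-14,3,19] → ·
  covered (2 px):
    · · # # · · ·
    · · · · · · ·
    · · · · · · ·
    · · · · · · ·
    · · · · · · ·

Result: [3,3,2]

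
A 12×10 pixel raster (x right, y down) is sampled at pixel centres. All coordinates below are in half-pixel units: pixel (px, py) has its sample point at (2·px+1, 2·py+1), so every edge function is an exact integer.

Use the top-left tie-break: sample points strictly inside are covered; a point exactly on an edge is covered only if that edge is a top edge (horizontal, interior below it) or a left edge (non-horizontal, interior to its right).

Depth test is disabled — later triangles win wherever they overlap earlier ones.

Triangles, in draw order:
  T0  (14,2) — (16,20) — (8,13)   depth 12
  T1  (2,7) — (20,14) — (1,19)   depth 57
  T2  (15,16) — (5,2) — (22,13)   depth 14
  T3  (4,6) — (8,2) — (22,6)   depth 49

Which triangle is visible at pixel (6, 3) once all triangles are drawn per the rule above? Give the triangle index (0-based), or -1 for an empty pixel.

T0:
  2·area = 130
  edge (14, 2)→(16, 20): d=(2,18) right/bottom  bias=-1
  edge (16, 20)→(8, 13): d=(-8,-7) top-left  bias=+0
  edge (8, 13)→(14, 2): d=(6,-11) top-left  bias=+0
    (6,2)@(13, 5): e=[24,99,7] → #
    (7,2)@(15, 5): e=[-12,113,29] → ·
    (6,3)@(13, 7): e=[28,83,19] → #
    (7,3)@(15, 7): e=[-8,97,41] → ·
    (5,4)@(11, 9): e=[68,53,9] → #
    (7,4)@(15, 9): e=[-4,81,53] → ·
    (5,5)@(11, 11): e=[72,37,21] → #
    (7,5)@(15, 11): e=[0,65,65] → ·  [on edge]
    (4,6)@(9, 13): e=[112,7,11] → #
    (7,6)@(15, 13): e=[4,49,77] → #
    (8,6)@(17, 13): e=[-32,63,99] → ·
    (4,7)@(9, 15): e=[116,-9,23] → ·
  covered (16 px):
    · · · · · · · · · · · ·
    · · · · · · · · · · · ·
    · · · · · · # · · · · ·
    · · · · · · # · · · · ·
    · · · · · # # · · · · ·
    · · · · · # # · · · · ·
    · · · · # # # # · · · ·
    · · · · · # # # · · · ·
    · · · · · · # # · · · ·
    · · · · · · · # · · · ·
T1:
  2·area = 223
  edge (2, 7)→(20, 14): d=(18,7) right/bottom  bias=-1
  edge (20, 14)→(1, 19): d=(-19,5) right/bottom  bias=-1
  edge (1, 19)→(2, 7): d=(1,-12) top-left  bias=+0
    (1,4)@(3, 9): e=[29,180,14] → #
    (2,4)@(5, 9): e=[15,170,38] → #
    (3,4)@(7, 9): e=[1,160,62] → #
    (4,4)@(9, 9): e=[-13,150,86] → ·
    (1,5)@(3, 11): e=[65,142,16] → #
    (4,5)@(9, 11): e=[23,112,88] → #
    (5,5)@(11, 11): e=[9,102,112] → #
    (6,5)@(13, 11): e=[-5,92,136] → ·
    (1,6)@(3, 13): e=[101,104,18] → #
    (6,6)@(13, 13): e=[31,54,138] → #
    (7,6)@(15, 13): e=[17,44,162] → #
    (8,6)@(17, 13): e=[3,34,186] → #
    (0,9)@(1, 19): e=[223,0,0] → ·  [on edge]
  covered (26 px):
    · · · · · · · · · · · ·
    · · · · · · · · · · · ·
    · · · · · · · · · · · ·
    · · · · · · · · · · · ·
    · # # # · · · · · · · ·
    · # # # # # · · · · · ·
    · # # # # # # # # · · ·
    · # # # # # # # · · · ·
    · # # # · · · · · · · ·
    · · · · · · · · · · · ·
T2:
  2·area = 128
  edge (15, 16)→(5, 2): d=(-10,-14) top-left  bias=+0
  edge (5, 2)→(22, 13): d=(17,11) right/bottom  bias=-1
  edge (22, 13)→(15, 16): d=(-7,3) right/bottom  bias=-1
    (4,2)@(9, 5): e=[26,7,95] → #
    (5,2)@(11, 5): e=[54,-15,89] → ·
    (4,3)@(9, 7): e=[6,41,81] → #
    (5,3)@(11, 7): e=[34,19,75] → #
    (6,3)@(13, 7): e=[62,-3,69] → ·
    (4,4)@(9, 9): e=[-14,75,67] → ·
    (5,4)@(11, 9): e=[14,53,61] → #
    (6,4)@(13, 9): e=[42,31,55] → #
    (7,4)@(15, 9): e=[70,9,49] → #
    (8,4)@(17, 9): e=[98,-13,43] → ·
    (5,5)@(11, 11): e=[-6,87,47] → ·
    (6,5)@(13, 11): e=[22,65,41] → #
  covered (16 px):
    · · · · · · · · · · · ·
    · · · · · · · · · · · ·
    · · · · # · · · · · · ·
    · · · · # # · · · · · ·
    · · · · · # # # · · · ·
    · · · · · · # # # · · ·
    · · · · · · # # # # # ·
    · · · · · · · # # · · ·
    · · · · · · · · · · · ·
    · · · · · · · · · · · ·
T3:
  2·area = 72
  edge (4, 6)→(8, 2): d=(4,-4) top-left  bias=+0
  edge (8, 2)→(22, 6): d=(14,4) right/bottom  bias=-1
  edge (22, 6)→(4, 6): d=(-18,0) right/bottom  bias=-1
    (4,0)@(9, 1): e=[0,-18,90] → ·  [on edge]
    (3,1)@(7, 3): e=[0,18,54] → #  [on edge]
    (4,1)@(9, 3): e=[8,10,54] → #
    (5,1)@(11, 3): e=[16,2,54] → #
    (6,1)@(13, 3): e=[24,-6,54] → ·
    (2,2)@(5, 5): e=[0,54,18] → #  [on edge]
    (6,2)@(13, 5): e=[32,22,18] → #
    (7,2)@(15, 5): e=[40,14,18] → #
    (8,2)@(17, 5): e=[48,6,18] → #
    (9,2)@(19, 5): e=[56,-2,18] → ·
    (1,3)@(3, 7): e=[0,90,-18] → ·  [on edge]
    (2,3)@(5, 7): e=[8,82,-18] → ·
    (0,4)@(1, 9): e=[0,126,-54] → ·  [on edge]
  covered (10 px):
    · · · · · · · · · · · ·
    · · · # # # · · · · · ·
    · · # # # # # # # · · ·
    · · · · · · · · · · · ·
    · · · · · · · · · · · ·
    · · · · · · · · · · · ·
    · · · · · · · · · · · ·
    · · · · · · · · · · · ·
    · · · · · · · · · · · ·
    · · · · · · · · · · · ·

Z-buffer (winner per pixel, '.' = empty):
  . . . . . . . . . . . .
  . . . 3 3 3 . . . . . .
  . . 3 3 3 3 3 3 3 . . .
  . . . . 2 2 0 . . . . .
  . 1 1 1 . 2 2 2 . . . .
  . 1 1 1 1 1 2 2 2 . . .
  . 1 1 1 1 1 2 2 2 2 2 .
  . 1 1 1 1 1 1 2 2 . . .
  . 1 1 1 . . 0 0 . . . .
  . . . . . . . 0 . . . .

Final: 0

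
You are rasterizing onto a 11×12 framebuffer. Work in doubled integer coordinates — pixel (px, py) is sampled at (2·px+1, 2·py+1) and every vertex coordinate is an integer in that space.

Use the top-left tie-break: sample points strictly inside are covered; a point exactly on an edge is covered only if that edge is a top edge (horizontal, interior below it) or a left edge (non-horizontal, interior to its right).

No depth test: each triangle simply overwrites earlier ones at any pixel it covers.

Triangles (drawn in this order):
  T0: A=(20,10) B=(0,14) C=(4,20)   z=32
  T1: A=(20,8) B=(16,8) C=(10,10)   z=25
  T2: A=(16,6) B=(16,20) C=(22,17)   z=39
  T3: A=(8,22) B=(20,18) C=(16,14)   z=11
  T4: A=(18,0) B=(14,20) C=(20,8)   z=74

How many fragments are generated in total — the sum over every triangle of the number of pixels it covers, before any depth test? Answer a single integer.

T0:
  2·area = 136  (B↔C swapped to make it positive)
  edge (20, 10)→(4, 20): d=(-16,10) right/bottom  bias=-1
  edge (4, 20)→(0, 14): d=(-4,-6) top-left  bias=+0
  edge (0, 14)→(20, 10): d=(20,-4) top-left  bias=+0
    (7,5)@(15, 11): e=[34,102,0] → #  [on edge]
    (8,5)@(17, 11): e=[14,114,8] → #
    (9,5)@(19, 11): e=[-6,126,16] → ·
    (2,6)@(5, 13): e=[102,34,0] → #  [on edge]
    (3,6)@(7, 13): e=[82,46,8] → #
    (4,6)@(9, 13): e=[62,58,16] → #
    (5,6)@(11, 13): e=[42,70,24] → #
    (6,6)@(13, 13): e=[22,82,32] → #
    (8,6)@(17, 13): e=[-18,106,48] → ·
    (0,7)@(1, 15): e=[110,2,24] → #
    (1,7)@(3, 15): e=[90,14,32] → #
    (6,7)@(13, 15): e=[-10,74,72] → ·
  covered (18 px):
    · · · · · · · · · · ·
    · · · · · · · · · · ·
    · · · · · · · · · · ·
    · · · · · · · · · · ·
    · · · · · · · · · · ·
    · · · · · · · # # · ·
    · · # # # # # # · · ·
    # # # # # # · · · · ·
    · # # # · · · · · · ·
    · · # · · · · · · · ·
    · · · · · · · · · · ·
    · · · · · · · · · · ·
T1:
  2·area = 8  (B↔C swapped to make it positive)
  edge (20, 8)→(10, 10): d=(-10,2) right/bottom  bias=-1
  edge (10, 10)→(16, 8): d=(6,-2) top-left  bias=+0
  edge (16, 8)→(20, 8): d=(4,0) top-left  bias=+0
    (9,3)@(19, 7): e=[12,0,-4] → ·  [on edge]
    (6,4)@(13, 9): e=[4,0,4] → #  [on edge]
    (7,4)@(15, 9): e=[0,4,4] → ·  [on edge]
    (2,5)@(5, 11): e=[0,-4,12] → ·  [on edge]
    (3,5)@(7, 11): e=[-4,0,12] → ·  [on edge]
    (6,5)@(13, 11): e=[-16,12,12] → ·
    (0,6)@(1, 13): e=[-12,0,20] → ·  [on edge]
  covered (1 px):
    · · · · · · · · · · ·
    · · · · · · · · · · ·
    · · · · · · · · · · ·
    · · · · · · · · · · ·
    · · · · · · # · · · ·
    · · · · · · · · · · ·
    · · · · · · · · · · ·
    · · · · · · · · · · ·
    · · · · · · · · · · ·
    · · · · · · · · · · ·
    · · · · · · · · · · ·
    · · · · · · · · · · ·
T2:
  2·area = 84  (B↔C swapped to make it positive)
  edge (16, 6)→(22, 17): d=(6,11) right/bottom  bias=-1
  edge (22, 17)→(16, 20): d=(-6,3) right/bottom  bias=-1
  edge (16, 20)→(16, 6): d=(0,-14) top-left  bias=+0
    (8,4)@(17, 9): e=[7,63,14] → #
    (9,4)@(19, 9): e=[-15,57,42] → ·
    (8,5)@(17, 11): e=[19,51,14] → #
    (9,5)@(19, 11): e=[-3,45,42] → ·
    (8,6)@(17, 13): e=[31,39,14] → #
    (9,6)@(19, 13): e=[9,33,42] → #
    (10,6)@(21, 13): e=[-13,27,70] → ·
    (8,7)@(17, 15): e=[43,27,14] → #
    (10,7)@(21, 15): e=[-1,15,70] → ·
    (8,8)@(17, 17): e=[55,15,14] → #
    (10,8)@(21, 17): e=[11,3,70] → #
    (8,9)@(17, 19): e=[67,3,14] → #
  covered (10 px):
    · · · · · · · · · · ·
    · · · · · · · · · · ·
    · · · · · · · · · · ·
    · · · · · · · · · · ·
    · · · · · · · · # · ·
    · · · · · · · · # · ·
    · · · · · · · · # # ·
    · · · · · · · · # # ·
    · · · · · · · · # # #
    · · · · · · · · # · ·
    · · · · · · · · · · ·
    · · · · · · · · · · ·
T3:
  2·area = 64  (B↔C swapped to make it positive)
  edge (8, 22)→(16, 14): d=(8,-8) top-left  bias=+0
  edge (16, 14)→(20, 18): d=(4,4) right/bottom  bias=-1
  edge (20, 18)→(8, 22): d=(-12,4) right/bottom  bias=-1
    (1,0)@(3, 1): e=[-208,0,272] → ·  [on edge]
    (2,1)@(5, 3): e=[-176,0,240] → ·  [on edge]
    (3,2)@(7, 5): e=[-144,0,208] → ·  [on edge]
    (4,3)@(9, 7): e=[-112,0,176] → ·  [on edge]
    (5,4)@(11, 9): e=[-80,0,144] → ·  [on edge]
    (10,4)@(21, 9): e=[0,-40,104] → ·  [on edge]
    (6,5)@(13, 11): e=[-48,0,112] → ·  [on edge]
    (9,5)@(19, 11): e=[0,-24,88] → ·  [on edge]
    (7,6)@(15, 13): e=[-16,0,80] → ·  [on edge]
    (8,6)@(17, 13): e=[0,-8,72] → ·  [on edge]
    (7,7)@(15, 15): e=[0,8,56] → #  [on edge]
    (8,7)@(17, 15): e=[16,0,48] → ·  [on edge]
    (6,8)@(13, 17): e=[0,24,40] → #  [on edge]
    (9,8)@(19, 17): e=[48,0,16] → ·  [on edge]
    (5,9)@(11, 19): e=[0,40,24] → #  [on edge]
    (8,9)@(17, 19): e=[48,16,0] → ·  [on edge]
    (10,9)@(21, 19): e=[80,0,-16] → ·  [on edge]
    (4,10)@(9, 21): e=[0,56,8] → #  [on edge]
    (5,10)@(11, 21): e=[16,48,0] → ·  [on edge]
    (2,11)@(5, 23): e=[-16,80,0] → ·  [on edge]
    (3,11)@(7, 23): e=[0,72,-8] → ·  [on edge]
  covered (8 px):
    · · · · · · · · · · ·
    · · · · · · · · · · ·
    · · · · · · · · · · ·
    · · · · · · · · · · ·
    · · · · · · · · · · ·
    · · · · · · · · · · ·
    · · · · · · · · · · ·
    · · · · · · · # · · ·
    · · · · · · # # # · ·
    · · · · · # # # · · ·
    · · · · # · · · · · ·
    · · · · · · · · · · ·
T4:
  2·area = 72  (B↔C swapped to make it positive)
  edge (18, 0)→(20, 8): d=(2,8) right/bottom  bias=-1
  edge (20, 8)→(14, 20): d=(-6,12) right/bottom  bias=-1
  edge (14, 20)→(18, 0): d=(4,-20) top-left  bias=+0
    (8,2)@(17, 5): e=[18,54,0] → #  [on edge]
    (9,2)@(19, 5): e=[2,30,40] → #
    (10,2)@(21, 5): e=[-14,6,80] → ·
    (8,3)@(17, 7): e=[22,42,8] → #
    (10,3)@(21, 7): e=[-10,-6,88] → ·
    (8,4)@(17, 9): e=[26,30,16] → #
    (10,4)@(21, 9): e=[-6,-18,96] → ·
    (8,5)@(17, 11): e=[30,18,24] → #
    (9,5)@(19, 11): e=[14,-6,64] → ·
    (8,6)@(17, 13): e=[34,6,32] → #
    (9,6)@(19, 13): e=[18,-18,72] → ·
    (7,7)@(15, 15): e=[54,18,0] → #  [on edge]
  covered (10 px):
    · · · · · · · · · · ·
    · · · · · · · · · · ·
    · · · · · · · · # # ·
    · · · · · · · · # # ·
    · · · · · · · · # # ·
    · · · · · · · · # · ·
    · · · · · · · · # · ·
    · · · · · · · # · · ·
    · · · · · · · # · · ·
    · · · · · · · · · · ·
    · · · · · · · · · · ·
    · · · · · · · · · · ·

Answer: 47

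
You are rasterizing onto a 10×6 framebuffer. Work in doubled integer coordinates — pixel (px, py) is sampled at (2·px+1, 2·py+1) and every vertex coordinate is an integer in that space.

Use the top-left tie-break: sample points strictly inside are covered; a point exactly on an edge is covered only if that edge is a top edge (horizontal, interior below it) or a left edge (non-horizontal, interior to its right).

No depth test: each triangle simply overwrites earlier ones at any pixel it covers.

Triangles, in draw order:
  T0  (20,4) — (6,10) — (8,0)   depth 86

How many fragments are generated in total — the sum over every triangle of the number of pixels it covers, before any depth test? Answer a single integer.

T0:
  2·area = 128
  edge (20, 4)→(6, 10): d=(-14,6) right/bottom  bias=-1
  edge (6, 10)→(8, 0): d=(2,-10) top-left  bias=+0
  edge (8, 0)→(20, 4): d=(12,4) right/bottom  bias=-1
    (4,0)@(9, 1): e=[108,12,8] → X
    (5,0)@(11, 1): e=[96,32,0] → .  [on edge]
    (4,1)@(9, 3): e=[80,16,32] → X
    (5,1)@(11, 3): e=[68,36,24] → X
    (6,1)@(13, 3): e=[56,56,16] → X
    (7,1)@(15, 3): e=[44,76,8] → X
    (8,1)@(17, 3): e=[32,96,0] → .  [on edge]
    (3,2)@(7, 5): e=[64,0,64] → X  [on edge]
    (8,2)@(17, 5): e=[4,100,24] → X
    (9,2)@(19, 5): e=[-8,120,16] → .
    (3,3)@(7, 7): e=[36,4,88] → X
    (6,3)@(13, 7): e=[0,64,64] → .  [on edge]
  covered (15 px):
    . . . . X . . . . .
    . . . . X X X X . .
    . . . X X X X X X .
    . . . X X X . . . .
    . . . X . . . . . .
    . . . . . . . . . .

Answer: 15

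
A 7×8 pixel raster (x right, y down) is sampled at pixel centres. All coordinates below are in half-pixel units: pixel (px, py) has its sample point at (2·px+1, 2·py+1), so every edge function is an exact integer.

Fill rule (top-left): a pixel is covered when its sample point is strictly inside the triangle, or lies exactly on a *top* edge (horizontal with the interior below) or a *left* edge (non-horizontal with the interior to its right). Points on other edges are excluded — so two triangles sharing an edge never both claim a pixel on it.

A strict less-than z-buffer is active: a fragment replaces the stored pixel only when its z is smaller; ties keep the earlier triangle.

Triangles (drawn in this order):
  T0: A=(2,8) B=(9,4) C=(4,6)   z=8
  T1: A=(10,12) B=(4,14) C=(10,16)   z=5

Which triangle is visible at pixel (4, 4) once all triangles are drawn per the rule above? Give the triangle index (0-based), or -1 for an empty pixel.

T0:
  2·area = 6  (B↔C swapped to make it positive)
  edge (2, 8)→(4, 6): d=(2,-2) top-left  bias=+0
  edge (4, 6)→(9, 4): d=(5,-2) top-left  bias=+0
  edge (9, 4)→(2, 8): d=(-7,4) right/bottom  bias=-1
    (4,0)@(9, 1): e=[0,-15,21] → ·  [on edge]
    (3,1)@(7, 3): e=[0,-9,15] → ·  [on edge]
    (2,2)@(5, 5): e=[0,-3,9] → ·  [on edge]
    (3,2)@(7, 5): e=[4,1,1] → #
    (4,2)@(9, 5): e=[8,5,-7] → ·
    (1,3)@(3, 7): e=[0,3,3] → #  [on edge]
    (2,3)@(5, 7): e=[4,7,-5] → ·
    (3,3)@(7, 7): e=[8,11,-13] → ·
    (0,4)@(1, 9): e=[0,9,-3] → ·  [on edge]
    (1,4)@(3, 9): e=[4,13,-11] → ·
  covered (2 px):
    · · · · · · ·
    · · · · · · ·
    · · · # · · ·
    · # · · · · ·
    · · · · · · ·
    · · · · · · ·
    · · · · · · ·
    · · · · · · ·
T1:
  2·area = 24  (B↔C swapped to make it positive)
  edge (10, 12)→(10, 16): d=(0,4) right/bottom  bias=-1
  edge (10, 16)→(4, 14): d=(-6,-2) top-left  bias=+0
  edge (4, 14)→(10, 12): d=(6,-2) top-left  bias=+0
    (6,5)@(13, 11): e=[-12,36,0] → ·  [on edge]
    (0,6)@(1, 13): e=[36,0,-12] → ·  [on edge]
    (3,6)@(7, 13): e=[12,12,0] → #  [on edge]
    (4,6)@(9, 13): e=[4,16,4] → #
    (5,6)@(11, 13): e=[-4,20,8] → ·
    (0,7)@(1, 15): e=[36,-12,0] → ·  [on edge]
    (3,7)@(7, 15): e=[12,0,12] → #  [on edge]
    (5,7)@(11, 15): e=[-4,8,20] → ·
  covered (4 px):
    · · · · · · ·
    · · · · · · ·
    · · · · · · ·
    · · · · · · ·
    · · · · · · ·
    · · · · · · ·
    · · · # # · ·
    · · · # # · ·

Z-buffer (winner per pixel, '.' = empty):
  . . . . . . .
  . . . . . . .
  . . . 0 . . .
  . 0 . . . . .
  . . . . . . .
  . . . . . . .
  . . . 1 1 . .
  . . . 1 1 . .

Answer: -1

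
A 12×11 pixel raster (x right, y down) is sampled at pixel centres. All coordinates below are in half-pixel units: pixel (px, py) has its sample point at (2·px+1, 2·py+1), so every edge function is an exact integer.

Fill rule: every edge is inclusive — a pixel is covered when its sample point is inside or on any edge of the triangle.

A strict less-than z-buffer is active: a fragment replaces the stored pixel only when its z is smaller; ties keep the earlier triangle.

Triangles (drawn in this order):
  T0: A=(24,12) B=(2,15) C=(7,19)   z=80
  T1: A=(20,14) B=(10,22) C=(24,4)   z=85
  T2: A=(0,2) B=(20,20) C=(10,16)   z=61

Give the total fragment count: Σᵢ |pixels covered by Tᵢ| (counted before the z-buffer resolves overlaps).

T0:
  2·area = 103  (B↔C swapped to make it positive)
  edge (24, 12)→(7, 19): d=(-17,7) inclusive
  edge (7, 19)→(2, 15): d=(-5,-4) inclusive
  edge (2, 15)→(24, 12): d=(22,-3) inclusive
    (8,6)@(17, 13): e=[32,70,1] → X
    (9,6)@(19, 13): e=[18,78,7] → X
    (10,6)@(21, 13): e=[4,86,13] → X
    (11,6)@(23, 13): e=[-10,94,19] → .
    (1,7)@(3, 15): e=[96,4,3] → X
    (2,7)@(5, 15): e=[82,12,9] → X
    (3,7)@(7, 15): e=[68,20,15] → X
    (4,7)@(9, 15): e=[54,28,21] → X
    (5,7)@(11, 15): e=[40,36,27] → X
    (6,7)@(13, 15): e=[26,44,33] → X
    (7,7)@(15, 15): e=[12,52,39] → X
    (8,7)@(17, 15): e=[-2,60,45] → .
    (3,9)@(7, 19): e=[0,0,103] → X  [on edge]
  covered (15 px):
    . . . . . . . . . . . .
    . . . . . . . . . . . .
    . . . . . . . . . . . .
    . . . . . . . . . . . .
    . . . . . . . . . . . .
    . . . . . . . . . . . .
    . . . . . . . . X X X .
    . X X X X X X X . . . .
    . . X X X X . . . . . .
    . . . X . . . . . . . .
    . . . . . . . . . . . .
T1:
  2·area = 68
  edge (20, 14)→(10, 22): d=(-10,8) inclusive
  edge (10, 22)→(24, 4): d=(14,-18) inclusive
  edge (24, 4)→(20, 14): d=(-4,10) inclusive
    (10,4)@(21, 9): e=[42,16,10] → X
    (11,4)@(23, 9): e=[26,52,-10] → .
    (9,5)@(19, 11): e=[38,8,22] → X
    (11,5)@(23, 11): e=[6,80,-18] → .
    (8,6)@(17, 13): e=[34,0,34] → X  [on edge]
    (10,6)@(21, 13): e=[2,72,-6] → .
    (8,7)@(17, 15): e=[14,28,26] → X
    (9,7)@(19, 15): e=[-2,64,6] → .
    (7,8)@(15, 17): e=[10,20,38] → X
    (8,8)@(17, 17): e=[-6,56,18] → .
    (6,9)@(13, 19): e=[6,12,50] → X
    (7,9)@(15, 19): e=[-10,48,30] → .
  covered (9 px):
    . . . . . . . . . . . .
    . . . . . . . . . . . .
    . . . . . . . . . . . .
    . . . . . . . . . . . .
    . . . . . . . . . . X .
    . . . . . . . . . X X .
    . . . . . . . . X X . .
    . . . . . . . . X . . .
    . . . . . . . X . . . .
    . . . . . . X . . . . .
    . . . . . X . . . . . .
T2:
  2·area = 100
  edge (0, 2)→(20, 20): d=(20,18) inclusive
  edge (20, 20)→(10, 16): d=(-10,-4) inclusive
  edge (10, 16)→(0, 2): d=(-10,-14) inclusive
    (0,1)@(1, 3): e=[2,94,4] → X
    (1,1)@(3, 3): e=[-34,102,32] → .
    (0,2)@(1, 5): e=[42,74,-16] → .
    (1,2)@(3, 5): e=[6,82,12] → X
    (2,2)@(5, 5): e=[-30,90,40] → .
    (1,3)@(3, 7): e=[46,62,-8] → .
    (2,3)@(5, 7): e=[10,70,20] → X
    (3,3)@(7, 7): e=[-26,78,48] → .
    (2,4)@(5, 9): e=[50,50,0] → X  [on edge]
    (3,4)@(7, 9): e=[14,58,28] → X
    (4,4)@(9, 9): e=[-22,66,56] → .
    (2,5)@(5, 11): e=[90,30,-20] → .
  covered (13 px):
    . . . . . . . . . . . .
    X . . . . . . . . . . .
    . X . . . . . . . . . .
    . . X . . . . . . . . .
    . . X X . . . . . . . .
    . . . X X . . . . . . .
    . . . . X X . . . . . .
    . . . . . X X . . . . .
    . . . . . . X X . . . .
    . . . . . . . . . . . .
    . . . . . . . . . . . .

Final: 37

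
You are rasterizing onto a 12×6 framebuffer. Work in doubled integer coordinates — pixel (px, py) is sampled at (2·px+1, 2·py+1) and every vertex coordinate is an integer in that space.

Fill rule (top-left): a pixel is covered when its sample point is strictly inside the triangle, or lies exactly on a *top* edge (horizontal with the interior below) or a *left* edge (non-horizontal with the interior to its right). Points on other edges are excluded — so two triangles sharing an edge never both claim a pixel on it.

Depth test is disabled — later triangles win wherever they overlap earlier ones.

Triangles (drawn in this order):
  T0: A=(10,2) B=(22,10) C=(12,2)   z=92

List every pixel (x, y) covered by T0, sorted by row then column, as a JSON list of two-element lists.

T0:
  2·area = 16  (B↔C swapped to make it positive)
  edge (10, 2)→(12, 2): d=(2,0) top-left  bias=+0
  edge (12, 2)→(22, 10): d=(10,8) right/bottom  bias=-1
  edge (22, 10)→(10, 2): d=(-12,-8) top-left  bias=+0
    (6,1)@(13, 3): e=[2,2,12] → #
    (7,1)@(15, 3): e=[2,-14,28] → ·
    (6,2)@(13, 5): e=[6,22,-12] → ·
    (7,2)@(15, 5): e=[6,6,4] → #
    (8,2)@(17, 5): e=[6,-10,20] → ·
    (7,3)@(15, 7): e=[10,26,-20] → ·
  covered (2 px):
    · · · · · · · · · · · ·
    · · · · · · # · · · · ·
    · · · · · · · # · · · ·
    · · · · · · · · · · · ·
    · · · · · · · · · · · ·
    · · · · · · · · · · · ·

Final: [[6,1],[7,2]]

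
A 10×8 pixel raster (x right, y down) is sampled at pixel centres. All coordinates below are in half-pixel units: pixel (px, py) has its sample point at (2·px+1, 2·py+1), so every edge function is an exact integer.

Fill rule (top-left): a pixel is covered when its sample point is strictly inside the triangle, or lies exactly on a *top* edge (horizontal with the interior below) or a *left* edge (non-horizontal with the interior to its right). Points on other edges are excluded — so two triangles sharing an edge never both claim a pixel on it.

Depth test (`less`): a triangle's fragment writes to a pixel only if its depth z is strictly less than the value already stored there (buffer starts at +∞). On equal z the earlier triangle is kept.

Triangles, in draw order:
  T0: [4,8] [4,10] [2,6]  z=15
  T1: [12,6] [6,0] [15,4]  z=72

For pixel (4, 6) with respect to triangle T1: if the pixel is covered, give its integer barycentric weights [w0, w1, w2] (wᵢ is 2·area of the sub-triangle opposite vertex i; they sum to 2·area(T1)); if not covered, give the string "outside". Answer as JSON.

T0:
  2·area = 4
  edge (4, 8)→(4, 10): d=(0,2) right/bottom  bias=-1
  edge (4, 10)→(2, 6): d=(-2,-4) top-left  bias=+0
  edge (2, 6)→(4, 8): d=(2,2) right/bottom  bias=-1
    (0,2)@(1, 5): e=[6,-2,0] → ·  [on edge]
    (1,3)@(3, 7): e=[2,2,0] → ·  [on edge]
    (2,4)@(5, 9): e=[-2,6,0] → ·  [on edge]
    (3,5)@(7, 11): e=[-6,10,0] → ·  [on edge]
    (4,6)@(9, 13): e=[-10,14,0] → ·  [on edge]
    (5,7)@(11, 15): e=[-14,18,0] → ·  [on edge]
  covered (0 px):
    · · · · · · · · · ·
    · · · · · · · · · ·
    · · · · · · · · · ·
    · · · · · · · · · ·
    · · · · · · · · · ·
    · · · · · · · · · ·
    · · · · · · · · · ·
    · · · · · · · · · ·
T1:
  2·area = 30
  edge (12, 6)→(6, 0): d=(-6,-6) top-left  bias=+0
  edge (6, 0)→(15, 4): d=(9,4) right/bottom  bias=-1
  edge (15, 4)→(12, 6): d=(-3,2) right/bottom  bias=-1
    (3,0)@(7, 1): e=[0,5,25] → #  [on edge]
    (4,0)@(9, 1): e=[12,-3,21] → ·
    (3,1)@(7, 3): e=[-12,23,19] → ·
    (4,1)@(9, 3): e=[0,15,15] → #  [on edge]
    (5,1)@(11, 3): e=[12,7,11] → #
    (6,1)@(13, 3): e=[24,-1,7] → ·
    (4,2)@(9, 5): e=[-12,33,9] → ·
    (5,2)@(11, 5): e=[0,25,5] → #  [on edge]
    (6,2)@(13, 5): e=[12,17,1] → #
    (7,2)@(15, 5): e=[24,9,-3] → ·
    (5,3)@(11, 7): e=[-12,43,-1] → ·
    (6,3)@(13, 7): e=[0,35,-5] → ·  [on edge]
    (7,4)@(15, 9): e=[0,45,-15] → ·  [on edge]
    (8,5)@(17, 11): e=[0,55,-25] → ·  [on edge]
    (9,6)@(19, 13): e=[0,65,-35] → ·  [on edge]
  covered (5 px):
    · · · # · · · · · ·
    · · · · # # · · · ·
    · · · · · # # · · ·
    · · · · · · · · · ·
    · · · · · · · · · ·
    · · · · · · · · · ·
    · · · · · · · · · ·
    · · · · · · · · · ·

Answer: "outside"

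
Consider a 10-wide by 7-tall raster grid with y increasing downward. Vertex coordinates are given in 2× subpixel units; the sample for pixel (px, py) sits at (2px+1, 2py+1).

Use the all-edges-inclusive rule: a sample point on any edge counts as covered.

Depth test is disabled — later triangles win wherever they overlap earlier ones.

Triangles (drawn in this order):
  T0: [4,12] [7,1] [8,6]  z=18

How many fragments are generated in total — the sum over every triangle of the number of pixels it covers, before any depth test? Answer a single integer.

T0:
  2·area = 26
  edge (4, 12)→(7, 1): d=(3,-11) inclusive
  edge (7, 1)→(8, 6): d=(1,5) inclusive
  edge (8, 6)→(4, 12): d=(-4,6) inclusive
    (3,0)@(7, 1): e=[0,0,26] → █  [on edge]
    (4,0)@(9, 1): e=[22,-10,14] → ·
    (3,1)@(7, 3): e=[6,2,18] → █
    (4,1)@(9, 3): e=[28,-8,6] → ·
    (3,2)@(7, 5): e=[12,4,10] → █
    (4,2)@(9, 5): e=[34,-6,-2] → ·
    (3,3)@(7, 7): e=[18,6,2] → █
    (4,3)@(9, 7): e=[40,-4,-10] → ·
    (2,4)@(5, 9): e=[2,18,6] → █
    (3,4)@(7, 9): e=[24,8,-6] → ·
    (2,5)@(5, 11): e=[8,20,-2] → ·
    (4,5)@(9, 11): e=[52,0,-26] → ·  [on edge]
  covered (5 px):
    · · · █ · · · · · ·
    · · · █ · · · · · ·
    · · · █ · · · · · ·
    · · · █ · · · · · ·
    · · █ · · · · · · ·
    · · · · · · · · · ·
    · · · · · · · · · ·

Answer: 5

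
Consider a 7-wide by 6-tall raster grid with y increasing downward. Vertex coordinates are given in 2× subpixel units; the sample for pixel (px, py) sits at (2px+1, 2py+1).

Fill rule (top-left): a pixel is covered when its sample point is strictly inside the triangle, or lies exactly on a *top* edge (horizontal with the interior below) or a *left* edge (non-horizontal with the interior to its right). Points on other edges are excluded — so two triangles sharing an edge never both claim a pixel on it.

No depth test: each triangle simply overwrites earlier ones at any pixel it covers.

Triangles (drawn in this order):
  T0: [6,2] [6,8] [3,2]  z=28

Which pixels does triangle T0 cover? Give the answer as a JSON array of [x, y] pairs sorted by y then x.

T0:
  2·area = 18
  edge (6, 2)→(6, 8): d=(0,6) right/bottom  bias=-1
  edge (6, 8)→(3, 2): d=(-3,-6) top-left  bias=+0
  edge (3, 2)→(6, 2): d=(3,0) top-left  bias=+0
    (2,1)@(5, 3): e=[6,9,3] → X
    (3,1)@(7, 3): e=[-6,21,3] → .
    (2,2)@(5, 5): e=[6,3,9] → X
    (3,2)@(7, 5): e=[-6,15,9] → .
    (2,3)@(5, 7): e=[6,-3,15] → .
  covered (2 px):
    . . . . . . .
    . . X . . . .
    . . X . . . .
    . . . . . . .
    . . . . . . .
    . . . . . . .

Answer: [[2,1],[2,2]]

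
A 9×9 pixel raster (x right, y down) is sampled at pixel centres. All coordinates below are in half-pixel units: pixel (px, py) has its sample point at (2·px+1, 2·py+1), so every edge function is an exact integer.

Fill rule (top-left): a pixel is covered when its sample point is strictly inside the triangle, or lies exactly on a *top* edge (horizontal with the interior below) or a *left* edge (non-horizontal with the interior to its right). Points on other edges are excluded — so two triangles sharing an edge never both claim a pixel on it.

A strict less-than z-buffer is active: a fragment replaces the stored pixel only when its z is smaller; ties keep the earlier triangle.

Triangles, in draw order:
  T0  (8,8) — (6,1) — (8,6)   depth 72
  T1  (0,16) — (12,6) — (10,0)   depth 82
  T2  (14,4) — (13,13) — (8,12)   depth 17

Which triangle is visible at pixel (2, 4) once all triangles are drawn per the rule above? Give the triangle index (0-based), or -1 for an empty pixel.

T0:
  2·area = 4
  edge (8, 8)→(6, 1): d=(-2,-7) top-left  bias=+0
  edge (6, 1)→(8, 6): d=(2,5) right/bottom  bias=-1
  edge (8, 6)→(8, 8): d=(0,2) right/bottom  bias=-1
  covered (0 px):
    · · · · · · · · ·
    · · · · · · · · ·
    · · · · · · · · ·
    · · · · · · · · ·
    · · · · · · · · ·
    · · · · · · · · ·
    · · · · · · · · ·
    · · · · · · · · ·
    · · · · · · · · ·
T1:
  2·area = 92  (B↔C swapped to make it positive)
  edge (0, 16)→(10, 0): d=(10,-16) top-left  bias=+0
  edge (10, 0)→(12, 6): d=(2,6) right/bottom  bias=-1
  edge (12, 6)→(0, 16): d=(-12,10) right/bottom  bias=-1
    (4,1)@(9, 3): e=[14,12,66] → #
    (5,1)@(11, 3): e=[46,0,46] → ·  [on edge]
    (3,2)@(7, 5): e=[2,28,62] → #
    (5,2)@(11, 5): e=[66,4,22] → #
    (6,2)@(13, 5): e=[98,-8,2] → ·
    (3,3)@(7, 7): e=[22,32,38] → #
    (5,3)@(11, 7): e=[86,8,-2] → ·
    (2,4)@(5, 9): e=[10,48,34] → #
    (4,4)@(9, 9): e=[74,24,-6] → ·
    (6,4)@(13, 9): e=[138,0,-46] → ·  [on edge]
    (2,5)@(5, 11): e=[30,52,10] → #
    (3,5)@(7, 11): e=[62,40,-10] → ·
    (7,7)@(15, 15): e=[230,0,-138] → ·  [on edge]
  covered (11 px):
    · · · · · · · · ·
    · · · · # · · · ·
    · · · # # # · · ·
    · · · # # · · · ·
    · · # # · · · · ·
    · · # · · · · · ·
    · # · · · · · · ·
    # · · · · · · · ·
    · · · · · · · · ·
T2:
  2·area = 46
  edge (14, 4)→(13, 13): d=(-1,9) right/bottom  bias=-1
  edge (13, 13)→(8, 12): d=(-5,-1) top-left  bias=+0
  edge (8, 12)→(14, 4): d=(6,-8) top-left  bias=+0
    (6,3)@(13, 7): e=[6,30,10] → #
    (7,3)@(15, 7): e=[-12,32,26] → ·
    (5,4)@(11, 9): e=[22,18,6] → #
    (7,4)@(15, 9): e=[-14,22,38] → ·
    (1,5)@(3, 11): e=[92,0,-46] → ·  [on edge]
    (4,5)@(9, 11): e=[38,6,2] → #
    (7,5)@(15, 11): e=[-16,12,50] → ·
    (4,6)@(9, 13): e=[36,-4,14] → ·
    (5,6)@(11, 13): e=[18,-2,30] → ·
    (6,6)@(13, 13): e=[0,0,46] → ·  [on edge]
  covered (6 px):
    · · · · · · · · ·
    · · · · · · · · ·
    · · · · · · · · ·
    · · · · · · # · ·
    · · · · · # # · ·
    · · · · # # # · ·
    · · · · · · · · ·
    · · · · · · · · ·
    · · · · · · · · ·

Z-buffer (winner per pixel, '.' = empty):
  . . . . . . . . .
  . . . . 1 . . . .
  . . . 1 1 1 . . .
  . . . 1 1 . 2 . .
  . . 1 1 . 2 2 . .
  . . 1 . 2 2 2 . .
  . 1 . . . . . . .
  1 . . . . . . . .
  . . . . . . . . .

Answer: 1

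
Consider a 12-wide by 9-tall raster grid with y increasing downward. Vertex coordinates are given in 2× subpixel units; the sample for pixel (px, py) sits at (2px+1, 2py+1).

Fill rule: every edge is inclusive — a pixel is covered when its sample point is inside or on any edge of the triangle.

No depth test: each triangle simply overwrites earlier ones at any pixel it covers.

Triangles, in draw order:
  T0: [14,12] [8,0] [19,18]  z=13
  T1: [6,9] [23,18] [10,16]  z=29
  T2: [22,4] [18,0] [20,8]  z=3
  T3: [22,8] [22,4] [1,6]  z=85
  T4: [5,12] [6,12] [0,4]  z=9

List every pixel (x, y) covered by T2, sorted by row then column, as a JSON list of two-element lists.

T0:
  2·area = 24
  edge (14, 12)→(8, 0): d=(-6,-12) inclusive
  edge (8, 0)→(19, 18): d=(11,18) inclusive
  edge (19, 18)→(14, 12): d=(-5,-6) inclusive
    (5,2)@(11, 5): e=[6,1,17] → █
    (6,2)@(13, 5): e=[30,-35,29] → ·
    (5,3)@(11, 7): e=[-6,23,7] → ·
    (6,4)@(13, 9): e=[6,9,9] → █
    (7,4)@(15, 9): e=[30,-27,21] → ·
    (6,5)@(13, 11): e=[-6,31,-1] → ·
    (7,6)@(15, 13): e=[6,17,1] → █
    (8,6)@(17, 13): e=[30,-19,13] → ·
    (7,7)@(15, 15): e=[-6,39,-9] → ·
    (8,7)@(17, 15): e=[18,3,3] → █
    (9,7)@(19, 15): e=[42,-33,15] → ·
    (8,8)@(17, 17): e=[6,25,-7] → ·
  covered (4 px):
    · · · · · · · · · · · ·
    · · · · · · · · · · · ·
    · · · · · █ · · · · · ·
    · · · · · · · · · · · ·
    · · · · · · █ · · · · ·
    · · · · · · · · · · · ·
    · · · · · · · █ · · · ·
    · · · · · · · · █ · · ·
    · · · · · · · · · · · ·
T1:
  2·area = 83
  edge (6, 9)→(23, 18): d=(17,9) inclusive
  edge (23, 18)→(10, 16): d=(-13,-2) inclusive
  edge (10, 16)→(6, 9): d=(-4,-7) inclusive
    (4,5)@(9, 11): e=[7,63,13] → █
    (5,5)@(11, 11): e=[-11,67,27] → ·
    (4,6)@(9, 13): e=[41,37,5] → █
    (5,6)@(11, 13): e=[23,41,19] → █
    (6,6)@(13, 13): e=[5,45,33] → █
    (7,6)@(15, 13): e=[-13,49,47] → ·
    (4,7)@(9, 15): e=[75,11,-3] → ·
    (5,7)@(11, 15): e=[57,15,11] → █
    (7,7)@(15, 15): e=[21,23,39] → █
    (8,7)@(17, 15): e=[3,27,53] → █
    (9,7)@(19, 15): e=[-15,31,67] → ·
    (5,8)@(11, 17): e=[91,-11,3] → ·
  covered (11 px):
    · · · · · · · · · · · ·
    · · · · · · · · · · · ·
    · · · · · · · · · · · ·
    · · · · · · · · · · · ·
    · · · · · · · · · · · ·
    · · · · █ · · · · · · ·
    · · · · █ █ █ · · · · ·
    · · · · · █ █ █ █ · · ·
    · · · · · · · · █ █ █ ·
T2:
  2·area = 24  (B↔C swapped to make it positive)
  edge (22, 4)→(20, 8): d=(-2,4) inclusive
  edge (20, 8)→(18, 0): d=(-2,-8) inclusive
  edge (18, 0)→(22, 4): d=(4,4) inclusive
    (9,0)@(19, 1): e=[18,6,0] → █  [on edge]
    (10,0)@(21, 1): e=[10,22,-8] → ·
    (9,1)@(19, 3): e=[14,2,8] → █
    (10,1)@(21, 3): e=[6,18,0] → █  [on edge]
    (11,1)@(23, 3): e=[-2,34,-8] → ·
    (9,2)@(19, 5): e=[10,-2,16] → ·
    (10,2)@(21, 5): e=[2,14,8] → █
    (11,2)@(23, 5): e=[-6,30,0] → ·  [on edge]
    (10,3)@(21, 7): e=[-2,10,16] → ·
  covered (4 px):
    · · · · · · · · · █ · ·
    · · · · · · · · · █ █ ·
    · · · · · · · · · · █ ·
    · · · · · · · · · · · ·
    · · · · · · · · · · · ·
    · · · · · · · · · · · ·
    · · · · · · · · · · · ·
    · · · · · · · · · · · ·
    · · · · · · · · · · · ·
T3:
  2·area = 84  (B↔C swapped to make it positive)
  edge (22, 8)→(1, 6): d=(-21,-2) inclusive
  edge (1, 6)→(22, 4): d=(21,-2) inclusive
  edge (22, 4)→(22, 8): d=(0,4) inclusive
    (6,2)@(13, 5): e=[45,3,36] → █
    (7,2)@(15, 5): e=[49,7,28] → █
    (8,2)@(17, 5): e=[53,11,20] → █
    (9,2)@(19, 5): e=[57,15,12] → █
    (10,2)@(21, 5): e=[61,19,4] → █
    (11,2)@(23, 5): e=[65,23,-4] → ·
    (6,3)@(13, 7): e=[3,45,36] → █
    (11,3)@(23, 7): e=[23,65,-4] → ·
    (6,4)@(13, 9): e=[-39,87,36] → ·
    (7,4)@(15, 9): e=[-35,91,28] → ·
    (8,4)@(17, 9): e=[-31,95,20] → ·
    (9,4)@(19, 9): e=[-27,99,12] → ·
  covered (10 px):
    · · · · · · · · · · · ·
    · · · · · · · · · · · ·
    · · · · · · █ █ █ █ █ ·
    · · · · · · █ █ █ █ █ ·
    · · · · · · · · · · · ·
    · · · · · · · · · · · ·
    · · · · · · · · · · · ·
    · · · · · · · · · · · ·
    · · · · · · · · · · · ·
T4:
  2·area = 8  (B↔C swapped to make it positive)
  edge (5, 12)→(0, 4): d=(-5,-8) inclusive
  edge (0, 4)→(6, 12): d=(6,8) inclusive
  edge (6, 12)→(5, 12): d=(-1,0) inclusive
    (2,5)@(5, 11): e=[5,2,1] → █
    (3,5)@(7, 11): e=[21,-14,1] → ·
    (2,6)@(5, 13): e=[-5,14,-1] → ·
  covered (1 px):
    · · · · · · · · · · · ·
    · · · · · · · · · · · ·
    · · · · · · · · · · · ·
    · · · · · · · · · · · ·
    · · · · · · · · · · · ·
    · · █ · · · · · · · · ·
    · · · · · · · · · · · ·
    · · · · · · · · · · · ·
    · · · · · · · · · · · ·

Final: [[9,0],[9,1],[10,1],[10,2]]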